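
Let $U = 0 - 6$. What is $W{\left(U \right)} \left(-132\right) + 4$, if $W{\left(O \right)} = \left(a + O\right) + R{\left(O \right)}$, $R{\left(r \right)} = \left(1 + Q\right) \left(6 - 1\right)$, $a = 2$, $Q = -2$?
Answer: $1192$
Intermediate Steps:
$U = -6$
$R{\left(r \right)} = -5$ ($R{\left(r \right)} = \left(1 - 2\right) \left(6 - 1\right) = \left(-1\right) 5 = -5$)
$W{\left(O \right)} = -3 + O$ ($W{\left(O \right)} = \left(2 + O\right) - 5 = -3 + O$)
$W{\left(U \right)} \left(-132\right) + 4 = \left(-3 - 6\right) \left(-132\right) + 4 = \left(-9\right) \left(-132\right) + 4 = 1188 + 4 = 1192$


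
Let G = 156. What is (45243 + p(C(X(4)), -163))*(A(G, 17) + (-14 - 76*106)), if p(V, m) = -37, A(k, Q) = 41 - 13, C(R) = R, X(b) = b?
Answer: -363546652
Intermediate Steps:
A(k, Q) = 28
(45243 + p(C(X(4)), -163))*(A(G, 17) + (-14 - 76*106)) = (45243 - 37)*(28 + (-14 - 76*106)) = 45206*(28 + (-14 - 8056)) = 45206*(28 - 8070) = 45206*(-8042) = -363546652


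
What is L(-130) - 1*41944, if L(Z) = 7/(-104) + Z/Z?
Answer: -4362079/104 ≈ -41943.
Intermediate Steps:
L(Z) = 97/104 (L(Z) = 7*(-1/104) + 1 = -7/104 + 1 = 97/104)
L(-130) - 1*41944 = 97/104 - 1*41944 = 97/104 - 41944 = -4362079/104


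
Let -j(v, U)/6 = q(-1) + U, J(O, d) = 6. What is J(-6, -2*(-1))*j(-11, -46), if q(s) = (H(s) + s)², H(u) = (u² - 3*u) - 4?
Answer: 1620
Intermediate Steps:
H(u) = -4 + u² - 3*u
q(s) = (-4 + s² - 2*s)² (q(s) = ((-4 + s² - 3*s) + s)² = (-4 + s² - 2*s)²)
j(v, U) = -6 - 6*U (j(v, U) = -6*((4 - 1*(-1)² + 2*(-1))² + U) = -6*((4 - 1*1 - 2)² + U) = -6*((4 - 1 - 2)² + U) = -6*(1² + U) = -6*(1 + U) = -6 - 6*U)
J(-6, -2*(-1))*j(-11, -46) = 6*(-6 - 6*(-46)) = 6*(-6 + 276) = 6*270 = 1620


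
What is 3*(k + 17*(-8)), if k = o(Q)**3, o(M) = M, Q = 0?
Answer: -408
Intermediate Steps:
k = 0 (k = 0**3 = 0)
3*(k + 17*(-8)) = 3*(0 + 17*(-8)) = 3*(0 - 136) = 3*(-136) = -408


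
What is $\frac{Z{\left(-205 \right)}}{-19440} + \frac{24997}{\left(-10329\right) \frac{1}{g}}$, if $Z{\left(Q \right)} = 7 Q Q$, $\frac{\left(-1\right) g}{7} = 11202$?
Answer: $\frac{2540106157463}{13386384} \approx 1.8975 \cdot 10^{5}$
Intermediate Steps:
$g = -78414$ ($g = \left(-7\right) 11202 = -78414$)
$Z{\left(Q \right)} = 7 Q^{2}$
$\frac{Z{\left(-205 \right)}}{-19440} + \frac{24997}{\left(-10329\right) \frac{1}{g}} = \frac{7 \left(-205\right)^{2}}{-19440} + \frac{24997}{\left(-10329\right) \frac{1}{-78414}} = 7 \cdot 42025 \left(- \frac{1}{19440}\right) + \frac{24997}{\left(-10329\right) \left(- \frac{1}{78414}\right)} = 294175 \left(- \frac{1}{19440}\right) + \frac{24997}{\frac{3443}{26138}} = - \frac{58835}{3888} + 24997 \cdot \frac{26138}{3443} = - \frac{58835}{3888} + \frac{653371586}{3443} = \frac{2540106157463}{13386384}$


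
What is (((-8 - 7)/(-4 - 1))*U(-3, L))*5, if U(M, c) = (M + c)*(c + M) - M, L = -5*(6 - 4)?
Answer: 2580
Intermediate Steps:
L = -10 (L = -5*2 = -10)
U(M, c) = (M + c)² - M (U(M, c) = (M + c)*(M + c) - M = (M + c)² - M)
(((-8 - 7)/(-4 - 1))*U(-3, L))*5 = (((-8 - 7)/(-4 - 1))*((-3 - 10)² - 1*(-3)))*5 = ((-15/(-5))*((-13)² + 3))*5 = ((-15*(-⅕))*(169 + 3))*5 = (3*172)*5 = 516*5 = 2580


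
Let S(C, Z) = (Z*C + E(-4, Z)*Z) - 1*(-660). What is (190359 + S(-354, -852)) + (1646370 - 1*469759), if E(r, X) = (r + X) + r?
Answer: 2401958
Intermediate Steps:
E(r, X) = X + 2*r (E(r, X) = (X + r) + r = X + 2*r)
S(C, Z) = 660 + C*Z + Z*(-8 + Z) (S(C, Z) = (Z*C + (Z + 2*(-4))*Z) - 1*(-660) = (C*Z + (Z - 8)*Z) + 660 = (C*Z + (-8 + Z)*Z) + 660 = (C*Z + Z*(-8 + Z)) + 660 = 660 + C*Z + Z*(-8 + Z))
(190359 + S(-354, -852)) + (1646370 - 1*469759) = (190359 + (660 - 354*(-852) - 852*(-8 - 852))) + (1646370 - 1*469759) = (190359 + (660 + 301608 - 852*(-860))) + (1646370 - 469759) = (190359 + (660 + 301608 + 732720)) + 1176611 = (190359 + 1034988) + 1176611 = 1225347 + 1176611 = 2401958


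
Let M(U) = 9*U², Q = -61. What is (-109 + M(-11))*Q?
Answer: -59780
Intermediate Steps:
(-109 + M(-11))*Q = (-109 + 9*(-11)²)*(-61) = (-109 + 9*121)*(-61) = (-109 + 1089)*(-61) = 980*(-61) = -59780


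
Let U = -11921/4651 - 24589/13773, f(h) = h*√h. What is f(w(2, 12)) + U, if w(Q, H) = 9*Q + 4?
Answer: -278551372/64058223 + 22*√22 ≈ 98.841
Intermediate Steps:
w(Q, H) = 4 + 9*Q
f(h) = h^(3/2)
U = -278551372/64058223 (U = -11921*1/4651 - 24589*1/13773 = -11921/4651 - 24589/13773 = -278551372/64058223 ≈ -4.3484)
f(w(2, 12)) + U = (4 + 9*2)^(3/2) - 278551372/64058223 = (4 + 18)^(3/2) - 278551372/64058223 = 22^(3/2) - 278551372/64058223 = 22*√22 - 278551372/64058223 = -278551372/64058223 + 22*√22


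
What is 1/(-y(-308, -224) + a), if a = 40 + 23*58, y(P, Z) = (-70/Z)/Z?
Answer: 3584/4924421 ≈ 0.00072780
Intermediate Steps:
y(P, Z) = -70/Z**2
a = 1374 (a = 40 + 1334 = 1374)
1/(-y(-308, -224) + a) = 1/(-(-70)/(-224)**2 + 1374) = 1/(-(-70)/50176 + 1374) = 1/(-1*(-5/3584) + 1374) = 1/(5/3584 + 1374) = 1/(4924421/3584) = 3584/4924421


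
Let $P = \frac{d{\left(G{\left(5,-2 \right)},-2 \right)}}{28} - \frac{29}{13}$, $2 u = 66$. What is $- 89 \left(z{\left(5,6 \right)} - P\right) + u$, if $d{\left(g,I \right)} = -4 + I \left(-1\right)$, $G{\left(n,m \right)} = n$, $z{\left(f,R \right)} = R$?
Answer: $- \frac{128473}{182} \approx -705.9$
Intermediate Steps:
$u = 33$ ($u = \frac{1}{2} \cdot 66 = 33$)
$d{\left(g,I \right)} = -4 - I$
$P = - \frac{419}{182}$ ($P = \frac{-4 - -2}{28} - \frac{29}{13} = \left(-4 + 2\right) \frac{1}{28} - \frac{29}{13} = \left(-2\right) \frac{1}{28} - \frac{29}{13} = - \frac{1}{14} - \frac{29}{13} = - \frac{419}{182} \approx -2.3022$)
$- 89 \left(z{\left(5,6 \right)} - P\right) + u = - 89 \left(6 - - \frac{419}{182}\right) + 33 = - 89 \left(6 + \frac{419}{182}\right) + 33 = \left(-89\right) \frac{1511}{182} + 33 = - \frac{134479}{182} + 33 = - \frac{128473}{182}$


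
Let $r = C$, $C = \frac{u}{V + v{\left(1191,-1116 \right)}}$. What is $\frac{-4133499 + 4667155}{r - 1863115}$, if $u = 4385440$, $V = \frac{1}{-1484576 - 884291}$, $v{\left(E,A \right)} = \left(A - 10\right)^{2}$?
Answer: $- \frac{1602798235418121096}{5595724381404532985} \approx -0.28643$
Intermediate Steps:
$v{\left(E,A \right)} = \left(-10 + A\right)^{2}$
$V = - \frac{1}{2368867}$ ($V = \frac{1}{-2368867} = - \frac{1}{2368867} \approx -4.2214 \cdot 10^{-7}$)
$C = \frac{10388524096480}{3003429616491}$ ($C = \frac{4385440}{- \frac{1}{2368867} + \left(-10 - 1116\right)^{2}} = \frac{4385440}{- \frac{1}{2368867} + \left(-1126\right)^{2}} = \frac{4385440}{- \frac{1}{2368867} + 1267876} = \frac{4385440}{\frac{3003429616491}{2368867}} = 4385440 \cdot \frac{2368867}{3003429616491} = \frac{10388524096480}{3003429616491} \approx 3.4589$)
$r = \frac{10388524096480}{3003429616491} \approx 3.4589$
$\frac{-4133499 + 4667155}{r - 1863115} = \frac{-4133499 + 4667155}{\frac{10388524096480}{3003429616491} - 1863115} = \frac{533656}{- \frac{5595724381404532985}{3003429616491}} = 533656 \left(- \frac{3003429616491}{5595724381404532985}\right) = - \frac{1602798235418121096}{5595724381404532985}$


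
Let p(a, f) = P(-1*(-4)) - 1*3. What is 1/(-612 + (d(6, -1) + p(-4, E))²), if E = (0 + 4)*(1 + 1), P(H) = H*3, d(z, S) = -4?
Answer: -1/587 ≈ -0.0017036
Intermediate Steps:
P(H) = 3*H
E = 8 (E = 4*2 = 8)
p(a, f) = 9 (p(a, f) = 3*(-1*(-4)) - 1*3 = 3*4 - 3 = 12 - 3 = 9)
1/(-612 + (d(6, -1) + p(-4, E))²) = 1/(-612 + (-4 + 9)²) = 1/(-612 + 5²) = 1/(-612 + 25) = 1/(-587) = -1/587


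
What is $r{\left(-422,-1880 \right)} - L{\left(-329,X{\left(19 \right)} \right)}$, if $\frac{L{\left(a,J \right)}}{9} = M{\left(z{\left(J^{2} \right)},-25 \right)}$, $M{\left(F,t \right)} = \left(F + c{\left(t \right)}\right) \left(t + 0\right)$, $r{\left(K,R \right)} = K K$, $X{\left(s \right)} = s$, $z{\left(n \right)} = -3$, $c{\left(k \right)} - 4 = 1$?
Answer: $178534$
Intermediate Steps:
$c{\left(k \right)} = 5$ ($c{\left(k \right)} = 4 + 1 = 5$)
$r{\left(K,R \right)} = K^{2}$
$M{\left(F,t \right)} = t \left(5 + F\right)$ ($M{\left(F,t \right)} = \left(F + 5\right) \left(t + 0\right) = \left(5 + F\right) t = t \left(5 + F\right)$)
$L{\left(a,J \right)} = -450$ ($L{\left(a,J \right)} = 9 \left(- 25 \left(5 - 3\right)\right) = 9 \left(\left(-25\right) 2\right) = 9 \left(-50\right) = -450$)
$r{\left(-422,-1880 \right)} - L{\left(-329,X{\left(19 \right)} \right)} = \left(-422\right)^{2} - -450 = 178084 + 450 = 178534$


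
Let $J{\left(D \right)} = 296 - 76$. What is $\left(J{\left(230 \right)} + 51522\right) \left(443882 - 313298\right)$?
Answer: $6756677328$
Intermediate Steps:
$J{\left(D \right)} = 220$ ($J{\left(D \right)} = 296 - 76 = 220$)
$\left(J{\left(230 \right)} + 51522\right) \left(443882 - 313298\right) = \left(220 + 51522\right) \left(443882 - 313298\right) = 51742 \cdot 130584 = 6756677328$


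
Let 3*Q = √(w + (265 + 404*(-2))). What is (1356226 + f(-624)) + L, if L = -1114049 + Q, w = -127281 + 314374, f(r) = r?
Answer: 241553 + 5*√7462/3 ≈ 2.4170e+5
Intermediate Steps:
w = 187093
Q = 5*√7462/3 (Q = √(187093 + (265 + 404*(-2)))/3 = √(187093 + (265 - 808))/3 = √(187093 - 543)/3 = √186550/3 = (5*√7462)/3 = 5*√7462/3 ≈ 143.97)
L = -1114049 + 5*√7462/3 ≈ -1.1139e+6
(1356226 + f(-624)) + L = (1356226 - 624) + (-1114049 + 5*√7462/3) = 1355602 + (-1114049 + 5*√7462/3) = 241553 + 5*√7462/3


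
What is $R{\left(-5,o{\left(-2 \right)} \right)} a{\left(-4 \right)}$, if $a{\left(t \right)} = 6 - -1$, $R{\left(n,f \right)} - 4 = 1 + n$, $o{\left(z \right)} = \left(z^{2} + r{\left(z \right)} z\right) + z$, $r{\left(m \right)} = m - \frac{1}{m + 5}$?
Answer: $0$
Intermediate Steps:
$r{\left(m \right)} = m - \frac{1}{5 + m}$
$o{\left(z \right)} = z + z^{2} + \frac{z \left(-1 + z^{2} + 5 z\right)}{5 + z}$ ($o{\left(z \right)} = \left(z^{2} + \frac{-1 + z^{2} + 5 z}{5 + z} z\right) + z = \left(z^{2} + \frac{z \left(-1 + z^{2} + 5 z\right)}{5 + z}\right) + z = z + z^{2} + \frac{z \left(-1 + z^{2} + 5 z\right)}{5 + z}$)
$R{\left(n,f \right)} = 5 + n$ ($R{\left(n,f \right)} = 4 + \left(1 + n\right) = 5 + n$)
$a{\left(t \right)} = 7$ ($a{\left(t \right)} = 6 + 1 = 7$)
$R{\left(-5,o{\left(-2 \right)} \right)} a{\left(-4 \right)} = \left(5 - 5\right) 7 = 0 \cdot 7 = 0$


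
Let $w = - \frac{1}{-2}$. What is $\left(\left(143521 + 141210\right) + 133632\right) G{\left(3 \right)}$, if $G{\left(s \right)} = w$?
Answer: $\frac{418363}{2} \approx 2.0918 \cdot 10^{5}$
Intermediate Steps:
$w = \frac{1}{2}$ ($w = \left(-1\right) \left(- \frac{1}{2}\right) = \frac{1}{2} \approx 0.5$)
$G{\left(s \right)} = \frac{1}{2}$
$\left(\left(143521 + 141210\right) + 133632\right) G{\left(3 \right)} = \left(\left(143521 + 141210\right) + 133632\right) \frac{1}{2} = \left(284731 + 133632\right) \frac{1}{2} = 418363 \cdot \frac{1}{2} = \frac{418363}{2}$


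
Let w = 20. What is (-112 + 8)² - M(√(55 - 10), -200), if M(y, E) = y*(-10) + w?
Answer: 10796 + 30*√5 ≈ 10863.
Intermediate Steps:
M(y, E) = 20 - 10*y (M(y, E) = y*(-10) + 20 = -10*y + 20 = 20 - 10*y)
(-112 + 8)² - M(√(55 - 10), -200) = (-112 + 8)² - (20 - 10*√(55 - 10)) = (-104)² - (20 - 30*√5) = 10816 - (20 - 30*√5) = 10816 + (-20 + 30*√5) = 10796 + 30*√5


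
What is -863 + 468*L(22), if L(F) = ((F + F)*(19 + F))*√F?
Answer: -863 + 844272*√22 ≈ 3.9591e+6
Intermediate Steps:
L(F) = 2*F^(3/2)*(19 + F) (L(F) = ((2*F)*(19 + F))*√F = (2*F*(19 + F))*√F = 2*F^(3/2)*(19 + F))
-863 + 468*L(22) = -863 + 468*(2*22^(3/2)*(19 + 22)) = -863 + 468*(2*(22*√22)*41) = -863 + 468*(1804*√22) = -863 + 844272*√22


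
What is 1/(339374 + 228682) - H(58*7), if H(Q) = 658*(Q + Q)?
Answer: -303510048575/568056 ≈ -5.3430e+5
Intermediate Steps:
H(Q) = 1316*Q (H(Q) = 658*(2*Q) = 1316*Q)
1/(339374 + 228682) - H(58*7) = 1/(339374 + 228682) - 1316*58*7 = 1/568056 - 1316*406 = 1/568056 - 1*534296 = 1/568056 - 534296 = -303510048575/568056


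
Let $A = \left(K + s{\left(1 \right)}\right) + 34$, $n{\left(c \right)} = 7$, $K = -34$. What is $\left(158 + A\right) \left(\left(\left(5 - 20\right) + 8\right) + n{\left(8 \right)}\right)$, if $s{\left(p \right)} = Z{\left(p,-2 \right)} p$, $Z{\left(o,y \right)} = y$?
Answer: $0$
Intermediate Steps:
$s{\left(p \right)} = - 2 p$
$A = -2$ ($A = \left(-34 - 2\right) + 34 = -36 + 34 = -2$)
$\left(158 + A\right) \left(\left(\left(5 - 20\right) + 8\right) + n{\left(8 \right)}\right) = \left(158 - 2\right) \left(\left(\left(5 - 20\right) + 8\right) + 7\right) = 156 \left(\left(-15 + 8\right) + 7\right) = 156 \left(-7 + 7\right) = 156 \cdot 0 = 0$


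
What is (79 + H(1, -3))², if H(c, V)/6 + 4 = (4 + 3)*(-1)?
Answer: 169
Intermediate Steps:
H(c, V) = -66 (H(c, V) = -24 + 6*((4 + 3)*(-1)) = -24 + 6*(7*(-1)) = -24 + 6*(-7) = -24 - 42 = -66)
(79 + H(1, -3))² = (79 - 66)² = 13² = 169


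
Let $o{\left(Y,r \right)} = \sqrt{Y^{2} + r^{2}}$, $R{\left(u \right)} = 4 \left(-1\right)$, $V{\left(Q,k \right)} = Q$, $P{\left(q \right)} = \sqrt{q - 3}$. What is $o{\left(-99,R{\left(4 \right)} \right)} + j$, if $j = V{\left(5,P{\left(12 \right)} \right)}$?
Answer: $5 + \sqrt{9817} \approx 104.08$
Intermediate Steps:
$P{\left(q \right)} = \sqrt{-3 + q}$
$R{\left(u \right)} = -4$
$j = 5$
$o{\left(-99,R{\left(4 \right)} \right)} + j = \sqrt{\left(-99\right)^{2} + \left(-4\right)^{2}} + 5 = \sqrt{9801 + 16} + 5 = \sqrt{9817} + 5 = 5 + \sqrt{9817}$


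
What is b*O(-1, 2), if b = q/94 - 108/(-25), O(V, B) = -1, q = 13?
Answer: -10477/2350 ≈ -4.4583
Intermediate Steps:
b = 10477/2350 (b = 13/94 - 108/(-25) = 13*(1/94) - 108*(-1/25) = 13/94 + 108/25 = 10477/2350 ≈ 4.4583)
b*O(-1, 2) = (10477/2350)*(-1) = -10477/2350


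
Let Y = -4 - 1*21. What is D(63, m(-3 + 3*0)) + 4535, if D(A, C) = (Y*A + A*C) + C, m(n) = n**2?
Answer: 3536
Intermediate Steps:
Y = -25 (Y = -4 - 21 = -25)
D(A, C) = C - 25*A + A*C (D(A, C) = (-25*A + A*C) + C = C - 25*A + A*C)
D(63, m(-3 + 3*0)) + 4535 = ((-3 + 3*0)**2 - 25*63 + 63*(-3 + 3*0)**2) + 4535 = ((-3 + 0)**2 - 1575 + 63*(-3 + 0)**2) + 4535 = ((-3)**2 - 1575 + 63*(-3)**2) + 4535 = (9 - 1575 + 63*9) + 4535 = (9 - 1575 + 567) + 4535 = -999 + 4535 = 3536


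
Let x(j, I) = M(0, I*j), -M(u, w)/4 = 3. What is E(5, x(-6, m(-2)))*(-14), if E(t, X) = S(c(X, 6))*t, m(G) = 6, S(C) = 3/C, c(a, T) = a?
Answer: 35/2 ≈ 17.500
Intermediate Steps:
M(u, w) = -12 (M(u, w) = -4*3 = -12)
x(j, I) = -12
E(t, X) = 3*t/X (E(t, X) = (3/X)*t = 3*t/X)
E(5, x(-6, m(-2)))*(-14) = (3*5/(-12))*(-14) = (3*5*(-1/12))*(-14) = -5/4*(-14) = 35/2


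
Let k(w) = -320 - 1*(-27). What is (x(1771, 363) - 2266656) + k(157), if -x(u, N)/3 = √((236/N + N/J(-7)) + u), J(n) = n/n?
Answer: -2266949 - √2324634/11 ≈ -2.2671e+6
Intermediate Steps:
J(n) = 1
x(u, N) = -3*√(N + u + 236/N) (x(u, N) = -3*√((236/N + N/1) + u) = -3*√((236/N + N*1) + u) = -3*√((236/N + N) + u) = -3*√((N + 236/N) + u) = -3*√(N + u + 236/N))
k(w) = -293 (k(w) = -320 + 27 = -293)
(x(1771, 363) - 2266656) + k(157) = (-3*√(363 + 1771 + 236/363) - 2266656) - 293 = (-√2324634/11 - 2266656) - 293 = (-2266656 - √2324634/11) - 293 = -2266949 - √2324634/11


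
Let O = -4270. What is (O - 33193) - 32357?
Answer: -69820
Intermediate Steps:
(O - 33193) - 32357 = (-4270 - 33193) - 32357 = -37463 - 32357 = -69820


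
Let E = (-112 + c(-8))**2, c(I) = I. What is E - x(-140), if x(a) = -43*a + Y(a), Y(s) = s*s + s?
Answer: -11080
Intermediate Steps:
Y(s) = s + s**2 (Y(s) = s**2 + s = s + s**2)
E = 14400 (E = (-112 - 8)**2 = (-120)**2 = 14400)
x(a) = -43*a + a*(1 + a)
E - x(-140) = 14400 - (-140)*(-42 - 140) = 14400 - (-140)*(-182) = 14400 - 1*25480 = 14400 - 25480 = -11080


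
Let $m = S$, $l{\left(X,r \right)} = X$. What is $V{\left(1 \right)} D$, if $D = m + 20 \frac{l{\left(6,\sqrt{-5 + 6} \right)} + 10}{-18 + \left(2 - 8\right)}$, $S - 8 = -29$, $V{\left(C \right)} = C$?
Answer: $- \frac{103}{3} \approx -34.333$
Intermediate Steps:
$S = -21$ ($S = 8 - 29 = -21$)
$m = -21$
$D = - \frac{103}{3}$ ($D = -21 + 20 \frac{6 + 10}{-18 + \left(2 - 8\right)} = -21 + 20 \frac{16}{-18 + \left(2 - 8\right)} = -21 + 20 \frac{16}{-18 - 6} = -21 + 20 \frac{16}{-24} = -21 + 20 \cdot 16 \left(- \frac{1}{24}\right) = -21 + 20 \left(- \frac{2}{3}\right) = -21 - \frac{40}{3} = - \frac{103}{3} \approx -34.333$)
$V{\left(1 \right)} D = 1 \left(- \frac{103}{3}\right) = - \frac{103}{3}$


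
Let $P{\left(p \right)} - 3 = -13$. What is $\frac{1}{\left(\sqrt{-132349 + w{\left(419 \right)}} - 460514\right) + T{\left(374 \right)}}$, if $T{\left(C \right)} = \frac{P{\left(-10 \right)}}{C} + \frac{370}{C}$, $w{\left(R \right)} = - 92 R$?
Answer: $- \frac{16103680406}{7415960753717037} - \frac{34969 i \sqrt{170897}}{7415960753717037} \approx -2.1715 \cdot 10^{-6} - 1.9493 \cdot 10^{-9} i$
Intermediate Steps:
$P{\left(p \right)} = -10$ ($P{\left(p \right)} = 3 - 13 = -10$)
$T{\left(C \right)} = \frac{360}{C}$ ($T{\left(C \right)} = - \frac{10}{C} + \frac{370}{C} = \frac{360}{C}$)
$\frac{1}{\left(\sqrt{-132349 + w{\left(419 \right)}} - 460514\right) + T{\left(374 \right)}} = \frac{1}{\left(\sqrt{-132349 - 38548} - 460514\right) + \frac{360}{374}} = \frac{1}{\left(\sqrt{-132349 - 38548} - 460514\right) + 360 \cdot \frac{1}{374}} = \frac{1}{\left(\sqrt{-170897} - 460514\right) + \frac{180}{187}} = \frac{1}{\left(i \sqrt{170897} - 460514\right) + \frac{180}{187}} = \frac{1}{\left(-460514 + i \sqrt{170897}\right) + \frac{180}{187}} = \frac{1}{- \frac{86115938}{187} + i \sqrt{170897}}$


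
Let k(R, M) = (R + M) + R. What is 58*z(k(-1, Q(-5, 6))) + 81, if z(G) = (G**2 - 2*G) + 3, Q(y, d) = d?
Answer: 719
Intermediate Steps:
k(R, M) = M + 2*R (k(R, M) = (M + R) + R = M + 2*R)
z(G) = 3 + G**2 - 2*G
58*z(k(-1, Q(-5, 6))) + 81 = 58*(3 + (6 + 2*(-1))**2 - 2*(6 + 2*(-1))) + 81 = 58*(3 + (6 - 2)**2 - 2*(6 - 2)) + 81 = 58*(3 + 4**2 - 2*4) + 81 = 58*(3 + 16 - 8) + 81 = 58*11 + 81 = 638 + 81 = 719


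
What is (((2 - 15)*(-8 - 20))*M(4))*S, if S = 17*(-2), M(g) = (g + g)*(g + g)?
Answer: -792064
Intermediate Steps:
M(g) = 4*g² (M(g) = (2*g)*(2*g) = 4*g²)
S = -34
(((2 - 15)*(-8 - 20))*M(4))*S = (((2 - 15)*(-8 - 20))*(4*4²))*(-34) = ((-13*(-28))*(4*16))*(-34) = (364*64)*(-34) = 23296*(-34) = -792064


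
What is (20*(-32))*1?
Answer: -640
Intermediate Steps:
(20*(-32))*1 = -640*1 = -640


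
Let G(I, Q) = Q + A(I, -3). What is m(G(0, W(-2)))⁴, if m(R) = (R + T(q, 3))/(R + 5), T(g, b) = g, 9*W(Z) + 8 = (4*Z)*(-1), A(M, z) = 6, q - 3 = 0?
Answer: 6561/14641 ≈ 0.44812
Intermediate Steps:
q = 3 (q = 3 + 0 = 3)
W(Z) = -8/9 - 4*Z/9 (W(Z) = -8/9 + ((4*Z)*(-1))/9 = -8/9 + (-4*Z)/9 = -8/9 - 4*Z/9)
G(I, Q) = 6 + Q (G(I, Q) = Q + 6 = 6 + Q)
m(R) = (3 + R)/(5 + R) (m(R) = (R + 3)/(R + 5) = (3 + R)/(5 + R))
m(G(0, W(-2)))⁴ = ((3 + (6 + (-8/9 - 4/9*(-2))))/(5 + (6 + (-8/9 - 4/9*(-2)))))⁴ = ((3 + (6 + (-8/9 + 8/9)))/(5 + (6 + (-8/9 + 8/9))))⁴ = ((3 + (6 + 0))/(5 + (6 + 0)))⁴ = ((3 + 6)/(5 + 6))⁴ = (9/11)⁴ = 6561/14641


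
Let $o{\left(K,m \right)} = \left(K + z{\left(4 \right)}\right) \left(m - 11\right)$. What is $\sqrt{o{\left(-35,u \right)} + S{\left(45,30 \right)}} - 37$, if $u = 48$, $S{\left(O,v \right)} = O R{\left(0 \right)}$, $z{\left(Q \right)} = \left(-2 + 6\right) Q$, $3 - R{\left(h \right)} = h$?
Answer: $-37 + 2 i \sqrt{142} \approx -37.0 + 23.833 i$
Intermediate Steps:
$R{\left(h \right)} = 3 - h$
$z{\left(Q \right)} = 4 Q$
$S{\left(O,v \right)} = 3 O$ ($S{\left(O,v \right)} = O \left(3 - 0\right) = O \left(3 + 0\right) = O 3 = 3 O$)
$o{\left(K,m \right)} = \left(-11 + m\right) \left(16 + K\right)$ ($o{\left(K,m \right)} = \left(K + 4 \cdot 4\right) \left(m - 11\right) = \left(K + 16\right) \left(-11 + m\right) = \left(16 + K\right) \left(-11 + m\right) = \left(-11 + m\right) \left(16 + K\right)$)
$\sqrt{o{\left(-35,u \right)} + S{\left(45,30 \right)}} - 37 = \sqrt{\left(-176 - -385 + 16 \cdot 48 - 1680\right) + 3 \cdot 45} - 37 = \sqrt{\left(-176 + 385 + 768 - 1680\right) + 135} - 37 = \sqrt{-703 + 135} - 37 = \sqrt{-568} - 37 = 2 i \sqrt{142} - 37 = -37 + 2 i \sqrt{142}$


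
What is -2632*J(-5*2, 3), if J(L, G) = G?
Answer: -7896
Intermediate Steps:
-2632*J(-5*2, 3) = -2632*3 = -7896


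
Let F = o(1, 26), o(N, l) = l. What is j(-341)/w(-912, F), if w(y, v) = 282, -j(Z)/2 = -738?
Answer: 246/47 ≈ 5.2340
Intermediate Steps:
j(Z) = 1476 (j(Z) = -2*(-738) = 1476)
F = 26
j(-341)/w(-912, F) = 1476/282 = 1476*(1/282) = 246/47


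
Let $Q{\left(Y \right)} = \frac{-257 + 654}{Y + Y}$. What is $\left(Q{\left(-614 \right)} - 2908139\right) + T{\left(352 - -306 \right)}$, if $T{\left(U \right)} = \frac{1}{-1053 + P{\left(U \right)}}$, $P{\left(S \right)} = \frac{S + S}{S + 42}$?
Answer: $- \frac{46921932289721}{16134692} \approx -2.9081 \cdot 10^{6}$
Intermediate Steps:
$P{\left(S \right)} = \frac{2 S}{42 + S}$
$T{\left(U \right)} = \frac{1}{-1053 + \frac{2 U}{42 + U}}$
$Q{\left(Y \right)} = \frac{397}{2 Y}$
$\left(Q{\left(-614 \right)} - 2908139\right) + T{\left(352 - -306 \right)} = \left(\frac{397}{2 \left(-614\right)} - 2908139\right) + \frac{42 + \left(352 - -306\right)}{-44226 - 1051 \left(352 - -306\right)} = \left(\frac{397}{2} \left(- \frac{1}{614}\right) - 2908139\right) + \frac{42 + \left(352 + 306\right)}{-44226 - 1051 \left(352 + 306\right)} = \left(- \frac{397}{1228} - 2908139\right) + \frac{42 + 658}{-44226 - 691558} = - \frac{3571195089}{1228} + \frac{1}{-44226 - 691558} \cdot 700 = - \frac{3571195089}{1228} + \frac{1}{-735784} \cdot 700 = - \frac{3571195089}{1228} - \frac{25}{26278} = - \frac{46921932289721}{16134692}$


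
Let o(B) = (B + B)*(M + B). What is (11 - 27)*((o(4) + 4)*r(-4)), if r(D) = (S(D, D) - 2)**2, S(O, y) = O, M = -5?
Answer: 2304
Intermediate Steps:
o(B) = 2*B*(-5 + B) (o(B) = (B + B)*(-5 + B) = (2*B)*(-5 + B) = 2*B*(-5 + B))
r(D) = (-2 + D)**2 (r(D) = (D - 2)**2 = (-2 + D)**2)
(11 - 27)*((o(4) + 4)*r(-4)) = (11 - 27)*((2*4*(-5 + 4) + 4)*(-2 - 4)**2) = -16*(2*4*(-1) + 4)*(-6)**2 = -16*(-8 + 4)*36 = -(-64)*36 = -16*(-144) = 2304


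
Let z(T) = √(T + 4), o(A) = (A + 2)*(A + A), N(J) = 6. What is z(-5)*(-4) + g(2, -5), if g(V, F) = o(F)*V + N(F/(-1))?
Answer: 66 - 4*I ≈ 66.0 - 4.0*I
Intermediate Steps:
o(A) = 2*A*(2 + A) (o(A) = (2 + A)*(2*A) = 2*A*(2 + A))
g(V, F) = 6 + 2*F*V*(2 + F) (g(V, F) = (2*F*(2 + F))*V + 6 = 2*F*V*(2 + F) + 6 = 6 + 2*F*V*(2 + F))
z(T) = √(4 + T)
z(-5)*(-4) + g(2, -5) = √(4 - 5)*(-4) + (6 + 2*(-5)*2*(2 - 5)) = √(-1)*(-4) + (6 + 2*(-5)*2*(-3)) = I*(-4) + (6 + 60) = -4*I + 66 = 66 - 4*I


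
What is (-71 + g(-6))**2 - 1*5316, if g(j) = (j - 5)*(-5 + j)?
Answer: -2816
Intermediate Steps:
g(j) = (-5 + j)**2 (g(j) = (-5 + j)*(-5 + j) = (-5 + j)**2)
(-71 + g(-6))**2 - 1*5316 = (-71 + (-5 - 6)**2)**2 - 1*5316 = (-71 + (-11)**2)**2 - 5316 = (-71 + 121)**2 - 5316 = 50**2 - 5316 = 2500 - 5316 = -2816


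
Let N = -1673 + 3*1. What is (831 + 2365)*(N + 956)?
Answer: -2281944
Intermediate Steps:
N = -1670 (N = -1673 + 3 = -1670)
(831 + 2365)*(N + 956) = (831 + 2365)*(-1670 + 956) = 3196*(-714) = -2281944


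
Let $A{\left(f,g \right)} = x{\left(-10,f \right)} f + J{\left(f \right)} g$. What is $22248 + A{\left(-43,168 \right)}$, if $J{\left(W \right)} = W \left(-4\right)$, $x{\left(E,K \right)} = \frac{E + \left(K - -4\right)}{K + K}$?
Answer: $\frac{102239}{2} \approx 51120.0$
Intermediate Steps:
$x{\left(E,K \right)} = \frac{4 + E + K}{2 K}$ ($x{\left(E,K \right)} = \frac{E + \left(K + 4\right)}{2 K} = \left(E + \left(4 + K\right)\right) \frac{1}{2 K} = \left(4 + E + K\right) \frac{1}{2 K} = \frac{4 + E + K}{2 K}$)
$J{\left(W \right)} = - 4 W$
$A{\left(f,g \right)} = -3 + \frac{f}{2} - 4 f g$ ($A{\left(f,g \right)} = \frac{4 - 10 + f}{2 f} f + - 4 f g = \frac{-6 + f}{2 f} f - 4 f g = \left(-3 + \frac{f}{2}\right) - 4 f g = -3 + \frac{f}{2} - 4 f g$)
$22248 + A{\left(-43,168 \right)} = 22248 - \left(\frac{49}{2} - 28896\right) = 22248 - - \frac{57743}{2} = 22248 + \frac{57743}{2} = \frac{102239}{2}$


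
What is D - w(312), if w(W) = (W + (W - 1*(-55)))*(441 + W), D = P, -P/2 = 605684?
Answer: -1722655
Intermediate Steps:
P = -1211368 (P = -2*605684 = -1211368)
D = -1211368
w(W) = (55 + 2*W)*(441 + W) (w(W) = (W + (W + 55))*(441 + W) = (W + (55 + W))*(441 + W) = (55 + 2*W)*(441 + W))
D - w(312) = -1211368 - (24255 + 2*312² + 937*312) = -1211368 - (24255 + 2*97344 + 292344) = -1211368 - (24255 + 194688 + 292344) = -1211368 - 1*511287 = -1211368 - 511287 = -1722655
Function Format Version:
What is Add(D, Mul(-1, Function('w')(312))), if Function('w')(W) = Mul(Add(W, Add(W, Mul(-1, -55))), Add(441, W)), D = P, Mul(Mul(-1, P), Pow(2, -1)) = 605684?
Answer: -1722655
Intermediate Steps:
P = -1211368 (P = Mul(-2, 605684) = -1211368)
D = -1211368
Function('w')(W) = Mul(Add(55, Mul(2, W)), Add(441, W)) (Function('w')(W) = Mul(Add(W, Add(W, 55)), Add(441, W)) = Mul(Add(W, Add(55, W)), Add(441, W)) = Mul(Add(55, Mul(2, W)), Add(441, W)))
Add(D, Mul(-1, Function('w')(312))) = Add(-1211368, Mul(-1, Add(24255, Mul(2, Pow(312, 2)), Mul(937, 312)))) = Add(-1211368, Mul(-1, Add(24255, Mul(2, 97344), 292344))) = Add(-1211368, Mul(-1, Add(24255, 194688, 292344))) = Add(-1211368, Mul(-1, 511287)) = Add(-1211368, -511287) = -1722655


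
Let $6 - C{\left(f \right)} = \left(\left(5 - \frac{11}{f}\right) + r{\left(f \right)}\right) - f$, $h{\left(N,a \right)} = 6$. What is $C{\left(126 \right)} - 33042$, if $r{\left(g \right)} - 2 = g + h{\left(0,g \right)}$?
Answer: $- \frac{4164163}{126} \approx -33049.0$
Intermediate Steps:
$r{\left(g \right)} = 8 + g$ ($r{\left(g \right)} = 2 + \left(g + 6\right) = 2 + \left(6 + g\right) = 8 + g$)
$C{\left(f \right)} = -7 + \frac{11}{f}$ ($C{\left(f \right)} = 6 - \left(\left(\left(5 - \frac{11}{f}\right) + \left(8 + f\right)\right) - f\right) = 6 - \left(\left(13 + f - \frac{11}{f}\right) - f\right) = 6 - \left(13 - \frac{11}{f}\right) = -7 + \frac{11}{f}$)
$C{\left(126 \right)} - 33042 = \left(-7 + \frac{11}{126}\right) - 33042 = - \frac{871}{126} - 33042 = - \frac{4164163}{126}$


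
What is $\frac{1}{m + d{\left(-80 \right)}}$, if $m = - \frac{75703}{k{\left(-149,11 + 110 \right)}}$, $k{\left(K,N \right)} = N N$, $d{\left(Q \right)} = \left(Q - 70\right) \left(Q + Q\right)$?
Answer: $\frac{14641}{351308297} \approx 4.1676 \cdot 10^{-5}$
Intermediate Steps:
$d{\left(Q \right)} = 2 Q \left(-70 + Q\right)$ ($d{\left(Q \right)} = \left(-70 + Q\right) 2 Q = 2 Q \left(-70 + Q\right)$)
$k{\left(K,N \right)} = N^{2}$
$m = - \frac{75703}{14641}$ ($m = - \frac{75703}{\left(11 + 110\right)^{2}} = - \frac{75703}{121^{2}} = - \frac{75703}{14641} \approx -5.1706$)
$\frac{1}{m + d{\left(-80 \right)}} = \frac{1}{- \frac{75703}{14641} + 2 \left(-80\right) \left(-70 - 80\right)} = \frac{1}{- \frac{75703}{14641} + 2 \left(-80\right) \left(-150\right)} = \frac{1}{- \frac{75703}{14641} + 24000} = \frac{1}{\frac{351308297}{14641}} = \frac{14641}{351308297}$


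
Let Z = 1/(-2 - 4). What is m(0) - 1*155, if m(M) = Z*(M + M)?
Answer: -155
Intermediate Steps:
Z = -⅙ (Z = 1/(-6) = -⅙ ≈ -0.16667)
m(M) = -M/3 (m(M) = -(M + M)/6 = -M/3)
m(0) - 1*155 = -⅓*0 - 1*155 = 0 - 155 = -155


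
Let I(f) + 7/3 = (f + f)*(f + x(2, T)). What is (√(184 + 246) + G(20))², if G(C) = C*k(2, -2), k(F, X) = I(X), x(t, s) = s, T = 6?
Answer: 1213870/9 - 2200*√430/3 ≈ 1.1967e+5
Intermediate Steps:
I(f) = -7/3 + 2*f*(6 + f) (I(f) = -7/3 + (f + f)*(f + 6) = -7/3 + (2*f)*(6 + f) = -7/3 + 2*f*(6 + f))
k(F, X) = -7/3 + 2*X² + 12*X
G(C) = -55*C/3 (G(C) = C*(-7/3 + 2*(-2)² + 12*(-2)) = C*(-7/3 + 2*4 - 24) = C*(-7/3 + 8 - 24) = C*(-55/3) = -55*C/3)
(√(184 + 246) + G(20))² = (√(184 + 246) - 55/3*20)² = (√430 - 1100/3)² = (-1100/3 + √430)²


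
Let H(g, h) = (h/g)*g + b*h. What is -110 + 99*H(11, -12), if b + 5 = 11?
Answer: -8426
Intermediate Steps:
b = 6 (b = -5 + 11 = 6)
H(g, h) = 7*h (H(g, h) = (h/g)*g + 6*h = h + 6*h = 7*h)
-110 + 99*H(11, -12) = -110 + 99*(7*(-12)) = -110 + 99*(-84) = -110 - 8316 = -8426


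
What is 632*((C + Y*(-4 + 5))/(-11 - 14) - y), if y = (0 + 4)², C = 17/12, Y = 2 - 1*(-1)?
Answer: -766774/75 ≈ -10224.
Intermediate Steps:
Y = 3 (Y = 2 + 1 = 3)
C = 17/12 (C = 17*(1/12) = 17/12 ≈ 1.4167)
y = 16 (y = 4² = 16)
632*((C + Y*(-4 + 5))/(-11 - 14) - y) = 632*((17/12 + 3*(-4 + 5))/(-11 - 14) - 1*16) = 632*((17/12 + 3*1)/(-25) - 16) = 632*((17/12 + 3)*(-1/25) - 16) = 632*((53/12)*(-1/25) - 16) = 632*(-53/300 - 16) = 632*(-4853/300) = -766774/75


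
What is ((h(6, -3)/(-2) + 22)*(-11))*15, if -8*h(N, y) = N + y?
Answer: -58575/16 ≈ -3660.9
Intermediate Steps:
h(N, y) = -N/8 - y/8 (h(N, y) = -(N + y)/8 = -N/8 - y/8)
((h(6, -3)/(-2) + 22)*(-11))*15 = (((-⅛*6 - ⅛*(-3))/(-2) + 22)*(-11))*15 = (((-¾ + 3/8)*(-½) + 22)*(-11))*15 = ((-3/8*(-½) + 22)*(-11))*15 = ((3/16 + 22)*(-11))*15 = ((355/16)*(-11))*15 = -3905/16*15 = -58575/16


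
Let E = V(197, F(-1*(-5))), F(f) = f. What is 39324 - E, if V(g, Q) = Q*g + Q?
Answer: 38334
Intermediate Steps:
V(g, Q) = Q + Q*g
E = 990 (E = (-1*(-5))*(1 + 197) = 5*198 = 990)
39324 - E = 39324 - 1*990 = 39324 - 990 = 38334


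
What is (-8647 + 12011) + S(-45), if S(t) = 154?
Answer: 3518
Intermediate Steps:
(-8647 + 12011) + S(-45) = (-8647 + 12011) + 154 = 3364 + 154 = 3518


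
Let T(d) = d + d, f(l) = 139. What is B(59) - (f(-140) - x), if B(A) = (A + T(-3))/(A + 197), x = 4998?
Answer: 1243957/256 ≈ 4859.2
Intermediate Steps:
T(d) = 2*d
B(A) = (-6 + A)/(197 + A) (B(A) = (A + 2*(-3))/(A + 197) = (A - 6)/(197 + A) = (-6 + A)/(197 + A))
B(59) - (f(-140) - x) = (-6 + 59)/(197 + 59) - (139 - 1*4998) = 53/256 - (139 - 4998) = (1/256)*53 - 1*(-4859) = 53/256 + 4859 = 1243957/256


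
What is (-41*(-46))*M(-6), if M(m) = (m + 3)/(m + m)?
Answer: 943/2 ≈ 471.50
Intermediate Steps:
M(m) = (3 + m)/(2*m) (M(m) = (3 + m)/((2*m)) = (3 + m)*(1/(2*m)) = (3 + m)/(2*m))
(-41*(-46))*M(-6) = (-41*(-46))*((½)*(3 - 6)/(-6)) = 1886*((½)*(-⅙)*(-3)) = 1886*(¼) = 943/2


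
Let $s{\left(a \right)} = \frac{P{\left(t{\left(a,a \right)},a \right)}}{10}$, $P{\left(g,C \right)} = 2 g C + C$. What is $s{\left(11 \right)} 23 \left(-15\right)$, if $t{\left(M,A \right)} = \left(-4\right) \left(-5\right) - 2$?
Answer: $- \frac{28083}{2} \approx -14042.0$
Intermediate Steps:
$t{\left(M,A \right)} = 18$ ($t{\left(M,A \right)} = 20 - 2 = 18$)
$P{\left(g,C \right)} = C + 2 C g$ ($P{\left(g,C \right)} = 2 C g + C = C + 2 C g$)
$s{\left(a \right)} = \frac{37 a}{10}$ ($s{\left(a \right)} = \frac{a \left(1 + 2 \cdot 18\right)}{10} = a \left(1 + 36\right) \frac{1}{10} = a 37 \cdot \frac{1}{10} = 37 a \frac{1}{10} = \frac{37 a}{10}$)
$s{\left(11 \right)} 23 \left(-15\right) = \frac{37}{10} \cdot 11 \cdot 23 \left(-15\right) = \frac{407}{10} \cdot 23 \left(-15\right) = \frac{9361}{10} \left(-15\right) = - \frac{28083}{2}$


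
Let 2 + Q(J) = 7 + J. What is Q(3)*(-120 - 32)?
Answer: -1216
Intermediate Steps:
Q(J) = 5 + J (Q(J) = -2 + (7 + J) = 5 + J)
Q(3)*(-120 - 32) = (5 + 3)*(-120 - 32) = 8*(-152) = -1216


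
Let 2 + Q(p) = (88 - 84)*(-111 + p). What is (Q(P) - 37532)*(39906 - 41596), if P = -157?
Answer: 65244140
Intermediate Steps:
Q(p) = -446 + 4*p (Q(p) = -2 + (88 - 84)*(-111 + p) = -2 + 4*(-111 + p) = -2 + (-444 + 4*p) = -446 + 4*p)
(Q(P) - 37532)*(39906 - 41596) = ((-446 + 4*(-157)) - 37532)*(39906 - 41596) = ((-446 - 628) - 37532)*(-1690) = (-1074 - 37532)*(-1690) = -38606*(-1690) = 65244140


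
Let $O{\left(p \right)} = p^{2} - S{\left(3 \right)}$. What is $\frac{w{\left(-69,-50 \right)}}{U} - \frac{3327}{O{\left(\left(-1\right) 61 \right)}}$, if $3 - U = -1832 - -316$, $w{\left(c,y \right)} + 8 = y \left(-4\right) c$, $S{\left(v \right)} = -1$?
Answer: $- \frac{56447089}{5653718} \approx -9.9841$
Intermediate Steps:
$w{\left(c,y \right)} = -8 - 4 c y$ ($w{\left(c,y \right)} = -8 + y \left(-4\right) c = -8 + - 4 y c = -8 - 4 c y$)
$U = 1519$ ($U = 3 - \left(-1832 - -316\right) = 3 - \left(-1832 + 316\right) = 3 - -1516 = 3 + 1516 = 1519$)
$O{\left(p \right)} = 1 + p^{2}$ ($O{\left(p \right)} = p^{2} - -1 = p^{2} + 1 = 1 + p^{2}$)
$\frac{w{\left(-69,-50 \right)}}{U} - \frac{3327}{O{\left(\left(-1\right) 61 \right)}} = \frac{-8 - \left(-276\right) \left(-50\right)}{1519} - \frac{3327}{1 + \left(\left(-1\right) 61\right)^{2}} = \left(-8 - 13800\right) \frac{1}{1519} - \frac{3327}{1 + \left(-61\right)^{2}} = \left(-13808\right) \frac{1}{1519} - \frac{3327}{1 + 3721} = - \frac{13808}{1519} - \frac{3327}{3722} = - \frac{56447089}{5653718}$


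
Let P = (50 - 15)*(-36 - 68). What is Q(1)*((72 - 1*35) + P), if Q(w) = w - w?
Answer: 0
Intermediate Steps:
Q(w) = 0
P = -3640 (P = 35*(-104) = -3640)
Q(1)*((72 - 1*35) + P) = 0*((72 - 1*35) - 3640) = 0*((72 - 35) - 3640) = 0*(37 - 3640) = 0*(-3603) = 0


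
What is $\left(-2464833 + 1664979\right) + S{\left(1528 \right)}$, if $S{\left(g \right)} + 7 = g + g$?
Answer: $-796805$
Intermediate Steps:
$S{\left(g \right)} = -7 + 2 g$ ($S{\left(g \right)} = -7 + \left(g + g\right) = -7 + 2 g$)
$\left(-2464833 + 1664979\right) + S{\left(1528 \right)} = \left(-2464833 + 1664979\right) + \left(-7 + 2 \cdot 1528\right) = -799854 + \left(-7 + 3056\right) = -799854 + 3049 = -796805$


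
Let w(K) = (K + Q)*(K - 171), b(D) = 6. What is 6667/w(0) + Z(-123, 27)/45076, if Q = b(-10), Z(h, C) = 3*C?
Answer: -150219293/23123988 ≈ -6.4963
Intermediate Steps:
Q = 6
w(K) = (-171 + K)*(6 + K) (w(K) = (K + 6)*(K - 171) = (6 + K)*(-171 + K) = (-171 + K)*(6 + K))
6667/w(0) + Z(-123, 27)/45076 = 6667/(-1026 + 0² - 165*0) + (3*27)/45076 = 6667/(-1026 + 0 + 0) + 81*(1/45076) = 6667/(-1026) + 81/45076 = 6667*(-1/1026) + 81/45076 = -6667/1026 + 81/45076 = -150219293/23123988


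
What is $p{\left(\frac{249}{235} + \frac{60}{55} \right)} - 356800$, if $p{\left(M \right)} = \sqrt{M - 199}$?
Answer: $-356800 + \frac{2 i \sqrt{328848190}}{2585} \approx -3.568 \cdot 10^{5} + 14.03 i$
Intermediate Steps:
$p{\left(M \right)} = \sqrt{-199 + M}$
$p{\left(\frac{249}{235} + \frac{60}{55} \right)} - 356800 = \sqrt{-199 + \left(\frac{249}{235} + \frac{60}{55}\right)} - 356800 = \sqrt{-199 + \left(249 \cdot \frac{1}{235} + 60 \cdot \frac{1}{55}\right)} - 356800 = \sqrt{-199 + \left(\frac{249}{235} + \frac{12}{11}\right)} - 356800 = \sqrt{-199 + \frac{5559}{2585}} - 356800 = \sqrt{- \frac{508856}{2585}} - 356800 = \frac{2 i \sqrt{328848190}}{2585} - 356800 = -356800 + \frac{2 i \sqrt{328848190}}{2585}$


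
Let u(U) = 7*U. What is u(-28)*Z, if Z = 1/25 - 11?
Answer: 53704/25 ≈ 2148.2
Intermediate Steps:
Z = -274/25 (Z = 1/25 - 11 = -274/25 ≈ -10.960)
u(-28)*Z = (7*(-28))*(-274/25) = -196*(-274/25) = 53704/25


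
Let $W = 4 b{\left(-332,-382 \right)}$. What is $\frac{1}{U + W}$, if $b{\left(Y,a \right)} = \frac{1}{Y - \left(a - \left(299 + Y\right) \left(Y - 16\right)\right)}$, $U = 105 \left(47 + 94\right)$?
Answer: $\frac{5767}{85380437} \approx 6.7545 \cdot 10^{-5}$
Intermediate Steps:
$U = 14805$ ($U = 105 \cdot 141 = 14805$)
$b{\left(Y,a \right)} = \frac{1}{Y - a + \left(-16 + Y\right) \left(299 + Y\right)}$ ($b{\left(Y,a \right)} = \frac{1}{Y - \left(a - \left(299 + Y\right) \left(-16 + Y\right)\right)} = \frac{1}{Y - \left(a - \left(-16 + Y\right) \left(299 + Y\right)\right)} = \frac{1}{Y - a + \left(-16 + Y\right) \left(299 + Y\right)}$)
$W = \frac{2}{5767}$ ($W = \frac{4}{-4784 + \left(-332\right)^{2} - -382 + 284 \left(-332\right)} = \frac{4}{-4784 + 110224 + 382 - 94288} = \frac{4}{11534} = 4 \cdot \frac{1}{11534} = \frac{2}{5767} \approx 0.0003468$)
$\frac{1}{U + W} = \frac{1}{14805 + \frac{2}{5767}} = \frac{1}{\frac{85380437}{5767}} = \frac{5767}{85380437}$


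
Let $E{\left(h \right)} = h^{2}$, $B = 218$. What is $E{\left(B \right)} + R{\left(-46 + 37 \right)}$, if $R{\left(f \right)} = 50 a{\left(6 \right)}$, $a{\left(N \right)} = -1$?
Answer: $47474$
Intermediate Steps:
$R{\left(f \right)} = -50$ ($R{\left(f \right)} = 50 \left(-1\right) = -50$)
$E{\left(B \right)} + R{\left(-46 + 37 \right)} = 218^{2} - 50 = 47524 - 50 = 47474$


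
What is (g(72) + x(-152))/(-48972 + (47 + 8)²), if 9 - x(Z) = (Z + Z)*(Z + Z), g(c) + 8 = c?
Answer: 92343/45947 ≈ 2.0098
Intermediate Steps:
g(c) = -8 + c
x(Z) = 9 - 4*Z² (x(Z) = 9 - (Z + Z)*(Z + Z) = 9 - 2*Z*2*Z = 9 - 4*Z²)
(g(72) + x(-152))/(-48972 + (47 + 8)²) = ((-8 + 72) + (9 - 4*(-152)²))/(-48972 + (47 + 8)²) = (64 + (9 - 4*23104))/(-48972 + 55²) = (64 + (9 - 92416))/(-48972 + 3025) = (64 - 92407)/(-45947) = -92343*(-1/45947) = 92343/45947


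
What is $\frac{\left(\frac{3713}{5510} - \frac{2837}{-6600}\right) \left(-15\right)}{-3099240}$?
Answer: $\frac{4013767}{751379745600} \approx 5.3419 \cdot 10^{-6}$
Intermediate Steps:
$\frac{\left(\frac{3713}{5510} - \frac{2837}{-6600}\right) \left(-15\right)}{-3099240} = \left(3713 \cdot \frac{1}{5510} - - \frac{2837}{6600}\right) \left(-15\right) \left(- \frac{1}{3099240}\right) = \left(\frac{3713}{5510} + \frac{2837}{6600}\right) \left(-15\right) \left(- \frac{1}{3099240}\right) = \frac{4013767}{3636600} \left(-15\right) \left(- \frac{1}{3099240}\right) = \left(- \frac{4013767}{242440}\right) \left(- \frac{1}{3099240}\right) = \frac{4013767}{751379745600}$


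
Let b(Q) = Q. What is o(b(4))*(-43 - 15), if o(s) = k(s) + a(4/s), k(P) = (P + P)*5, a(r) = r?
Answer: -2378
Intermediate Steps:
k(P) = 10*P (k(P) = (2*P)*5 = 10*P)
o(s) = 4/s + 10*s (o(s) = 10*s + 4/s = 4/s + 10*s)
o(b(4))*(-43 - 15) = (4/4 + 10*4)*(-43 - 15) = (4*(¼) + 40)*(-58) = (1 + 40)*(-58) = 41*(-58) = -2378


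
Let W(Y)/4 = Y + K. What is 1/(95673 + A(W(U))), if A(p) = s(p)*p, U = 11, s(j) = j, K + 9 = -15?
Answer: 1/98377 ≈ 1.0165e-5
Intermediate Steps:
K = -24 (K = -9 - 15 = -24)
W(Y) = -96 + 4*Y (W(Y) = 4*(Y - 24) = 4*(-24 + Y) = -96 + 4*Y)
A(p) = p² (A(p) = p*p = p²)
1/(95673 + A(W(U))) = 1/(95673 + (-96 + 4*11)²) = 1/(95673 + (-96 + 44)²) = 1/(95673 + (-52)²) = 1/(95673 + 2704) = 1/98377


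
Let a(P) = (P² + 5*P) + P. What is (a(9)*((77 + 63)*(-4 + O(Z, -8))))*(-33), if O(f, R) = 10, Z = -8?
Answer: -3742200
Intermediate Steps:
a(P) = P² + 6*P
(a(9)*((77 + 63)*(-4 + O(Z, -8))))*(-33) = ((9*(6 + 9))*((77 + 63)*(-4 + 10)))*(-33) = ((9*15)*(140*6))*(-33) = (135*840)*(-33) = 113400*(-33) = -3742200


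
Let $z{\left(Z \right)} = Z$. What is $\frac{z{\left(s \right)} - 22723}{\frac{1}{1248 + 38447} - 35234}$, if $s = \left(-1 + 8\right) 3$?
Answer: $\frac{901155890}{1398613629} \approx 0.64432$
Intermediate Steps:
$s = 21$ ($s = 7 \cdot 3 = 21$)
$\frac{z{\left(s \right)} - 22723}{\frac{1}{1248 + 38447} - 35234} = \frac{21 - 22723}{\frac{1}{1248 + 38447} - 35234} = - \frac{22702}{\frac{1}{39695} - 35234} = - \frac{22702}{- \frac{1398613629}{39695}} = \left(-22702\right) \left(- \frac{39695}{1398613629}\right) = \frac{901155890}{1398613629}$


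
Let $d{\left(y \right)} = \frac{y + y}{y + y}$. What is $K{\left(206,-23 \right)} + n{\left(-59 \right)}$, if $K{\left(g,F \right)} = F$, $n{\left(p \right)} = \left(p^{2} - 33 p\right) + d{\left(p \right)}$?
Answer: $5406$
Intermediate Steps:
$d{\left(y \right)} = 1$ ($d{\left(y \right)} = \frac{2 y}{2 y} = 2 y \frac{1}{2 y} = 1$)
$n{\left(p \right)} = 1 + p^{2} - 33 p$ ($n{\left(p \right)} = \left(p^{2} - 33 p\right) + 1 = 1 + p^{2} - 33 p$)
$K{\left(206,-23 \right)} + n{\left(-59 \right)} = -23 + \left(1 + \left(-59\right)^{2} - -1947\right) = -23 + \left(1 + 3481 + 1947\right) = -23 + 5429 = 5406$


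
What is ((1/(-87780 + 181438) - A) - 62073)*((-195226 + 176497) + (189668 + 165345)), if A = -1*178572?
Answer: 1834608012618706/46829 ≈ 3.9177e+10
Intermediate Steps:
A = -178572
((1/(-87780 + 181438) - A) - 62073)*((-195226 + 176497) + (189668 + 165345)) = ((1/(-87780 + 181438) - 1*(-178572)) - 62073)*((-195226 + 176497) + (189668 + 165345)) = ((1/93658 + 178572) - 62073)*(-18729 + 355013) = ((1/93658 + 178572) - 62073)*336284 = (16724696377/93658 - 62073)*336284 = (10911063343/93658)*336284 = 1834608012618706/46829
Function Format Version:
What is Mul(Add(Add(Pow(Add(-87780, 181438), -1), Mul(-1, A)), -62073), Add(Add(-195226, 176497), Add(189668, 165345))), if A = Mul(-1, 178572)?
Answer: Rational(1834608012618706, 46829) ≈ 3.9177e+10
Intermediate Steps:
A = -178572
Mul(Add(Add(Pow(Add(-87780, 181438), -1), Mul(-1, A)), -62073), Add(Add(-195226, 176497), Add(189668, 165345))) = Mul(Add(Add(Pow(Add(-87780, 181438), -1), Mul(-1, -178572)), -62073), Add(Add(-195226, 176497), Add(189668, 165345))) = Mul(Add(Add(Pow(93658, -1), 178572), -62073), Add(-18729, 355013)) = Mul(Add(Add(Rational(1, 93658), 178572), -62073), 336284) = Mul(Add(Rational(16724696377, 93658), -62073), 336284) = Mul(Rational(10911063343, 93658), 336284) = Rational(1834608012618706, 46829)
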